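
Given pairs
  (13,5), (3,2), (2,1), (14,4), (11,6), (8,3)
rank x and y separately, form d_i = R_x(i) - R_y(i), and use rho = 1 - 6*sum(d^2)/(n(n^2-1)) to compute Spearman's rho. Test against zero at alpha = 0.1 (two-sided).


Step 1: Rank x and y separately (midranks; no ties here).
rank(x): 13->5, 3->2, 2->1, 14->6, 11->4, 8->3
rank(y): 5->5, 2->2, 1->1, 4->4, 6->6, 3->3
Step 2: d_i = R_x(i) - R_y(i); compute d_i^2.
  (5-5)^2=0, (2-2)^2=0, (1-1)^2=0, (6-4)^2=4, (4-6)^2=4, (3-3)^2=0
sum(d^2) = 8.
Step 3: rho = 1 - 6*8 / (6*(6^2 - 1)) = 1 - 48/210 = 0.771429.
Step 4: Under H0, t = rho * sqrt((n-2)/(1-rho^2)) = 2.4247 ~ t(4).
Step 5: Two-sided p-value from the t-distribution with 4 df = 0.072397.
Step 6: alpha = 0.1. reject H0.

rho = 0.7714, p = 0.072397, reject H0 at alpha = 0.1.


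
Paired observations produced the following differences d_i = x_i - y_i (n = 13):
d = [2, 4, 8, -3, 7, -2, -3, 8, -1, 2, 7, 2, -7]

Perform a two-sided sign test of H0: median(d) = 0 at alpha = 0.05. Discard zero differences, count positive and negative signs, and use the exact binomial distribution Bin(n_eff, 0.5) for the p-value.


Step 1: Discard zero differences. Original n = 13; n_eff = number of nonzero differences = 13.
Nonzero differences (with sign): +2, +4, +8, -3, +7, -2, -3, +8, -1, +2, +7, +2, -7
Step 2: Count signs: positive = 8, negative = 5.
Step 3: Under H0: P(positive) = 0.5, so the number of positives S ~ Bin(13, 0.5).
Step 4: Two-sided exact p-value = sum of Bin(13,0.5) probabilities at or below the observed probability = 0.581055.
Step 5: alpha = 0.05. fail to reject H0.

n_eff = 13, pos = 8, neg = 5, p = 0.581055, fail to reject H0.


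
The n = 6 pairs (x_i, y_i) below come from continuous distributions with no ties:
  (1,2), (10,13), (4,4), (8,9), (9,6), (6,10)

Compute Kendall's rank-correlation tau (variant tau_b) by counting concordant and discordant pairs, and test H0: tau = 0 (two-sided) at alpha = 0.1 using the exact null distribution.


Step 1: Enumerate the 15 unordered pairs (i,j) with i<j and classify each by sign(x_j-x_i) * sign(y_j-y_i).
  (1,2):dx=+9,dy=+11->C; (1,3):dx=+3,dy=+2->C; (1,4):dx=+7,dy=+7->C; (1,5):dx=+8,dy=+4->C
  (1,6):dx=+5,dy=+8->C; (2,3):dx=-6,dy=-9->C; (2,4):dx=-2,dy=-4->C; (2,5):dx=-1,dy=-7->C
  (2,6):dx=-4,dy=-3->C; (3,4):dx=+4,dy=+5->C; (3,5):dx=+5,dy=+2->C; (3,6):dx=+2,dy=+6->C
  (4,5):dx=+1,dy=-3->D; (4,6):dx=-2,dy=+1->D; (5,6):dx=-3,dy=+4->D
Step 2: C = 12, D = 3, total pairs = 15.
Step 3: tau = (C - D)/(n(n-1)/2) = (12 - 3)/15 = 0.600000.
Step 4: Exact two-sided p-value (enumerate n! = 720 permutations of y under H0): p = 0.136111.
Step 5: alpha = 0.1. fail to reject H0.

tau_b = 0.6000 (C=12, D=3), p = 0.136111, fail to reject H0.


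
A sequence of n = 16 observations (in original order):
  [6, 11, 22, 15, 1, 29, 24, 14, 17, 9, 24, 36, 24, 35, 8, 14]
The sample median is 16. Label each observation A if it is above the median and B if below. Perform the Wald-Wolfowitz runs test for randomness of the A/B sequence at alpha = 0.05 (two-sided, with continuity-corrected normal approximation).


Step 1: Compute median = 16; label A = above, B = below.
Labels in order: BBABBAABABAAAABB  (n_A = 8, n_B = 8)
Step 2: Count runs R = 9.
Step 3: Under H0 (random ordering), E[R] = 2*n_A*n_B/(n_A+n_B) + 1 = 2*8*8/16 + 1 = 9.0000.
        Var[R] = 2*n_A*n_B*(2*n_A*n_B - n_A - n_B) / ((n_A+n_B)^2 * (n_A+n_B-1)) = 14336/3840 = 3.7333.
        SD[R] = 1.9322.
Step 4: R = E[R], so z = 0 with no continuity correction.
Step 5: Two-sided p-value via normal approximation = 2*(1 - Phi(|z|)) = 1.000000.
Step 6: alpha = 0.05. fail to reject H0.

R = 9, z = 0.0000, p = 1.000000, fail to reject H0.


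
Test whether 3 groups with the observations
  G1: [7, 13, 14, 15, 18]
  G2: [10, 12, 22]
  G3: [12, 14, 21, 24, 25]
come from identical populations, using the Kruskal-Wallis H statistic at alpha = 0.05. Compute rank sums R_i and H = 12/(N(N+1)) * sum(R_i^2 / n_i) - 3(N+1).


Step 1: Combine all N = 13 observations and assign midranks.
sorted (value, group, rank): (7,G1,1), (10,G2,2), (12,G2,3.5), (12,G3,3.5), (13,G1,5), (14,G1,6.5), (14,G3,6.5), (15,G1,8), (18,G1,9), (21,G3,10), (22,G2,11), (24,G3,12), (25,G3,13)
Step 2: Sum ranks within each group.
R_1 = 29.5 (n_1 = 5)
R_2 = 16.5 (n_2 = 3)
R_3 = 45 (n_3 = 5)
Step 3: H = 12/(N(N+1)) * sum(R_i^2/n_i) - 3(N+1)
     = 12/(13*14) * (29.5^2/5 + 16.5^2/3 + 45^2/5) - 3*14
     = 0.065934 * 669.8 - 42
     = 2.162637.
Step 4: Ties present; correction factor C = 1 - 12/(13^3 - 13) = 0.994505. Corrected H = 2.162637 / 0.994505 = 2.174586.
Step 5: Under H0, H ~ chi^2(2); p-value = 0.337128.
Step 6: alpha = 0.05. fail to reject H0.

H = 2.1746, df = 2, p = 0.337128, fail to reject H0.


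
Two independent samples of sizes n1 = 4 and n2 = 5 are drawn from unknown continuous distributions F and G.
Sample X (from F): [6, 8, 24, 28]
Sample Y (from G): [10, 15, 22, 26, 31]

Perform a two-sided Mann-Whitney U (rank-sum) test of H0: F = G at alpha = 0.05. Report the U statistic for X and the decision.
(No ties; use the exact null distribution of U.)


Step 1: Combine and sort all 9 observations; assign midranks.
sorted (value, group): (6,X), (8,X), (10,Y), (15,Y), (22,Y), (24,X), (26,Y), (28,X), (31,Y)
ranks: 6->1, 8->2, 10->3, 15->4, 22->5, 24->6, 26->7, 28->8, 31->9
Step 2: Rank sum for X: R1 = 1 + 2 + 6 + 8 = 17.
Step 3: U_X = R1 - n1(n1+1)/2 = 17 - 4*5/2 = 17 - 10 = 7.
       U_Y = n1*n2 - U_X = 20 - 7 = 13.
Step 4: No ties, so the exact null distribution of U (based on enumerating the C(9,4) = 126 equally likely rank assignments) gives the two-sided p-value.
Step 5: p-value = 0.555556; compare to alpha = 0.05. fail to reject H0.

U_X = 7, p = 0.555556, fail to reject H0 at alpha = 0.05.


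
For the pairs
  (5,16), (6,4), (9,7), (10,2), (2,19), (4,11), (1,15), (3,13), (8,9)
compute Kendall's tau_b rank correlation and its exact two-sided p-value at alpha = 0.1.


Step 1: Enumerate the 36 unordered pairs (i,j) with i<j and classify each by sign(x_j-x_i) * sign(y_j-y_i).
  (1,2):dx=+1,dy=-12->D; (1,3):dx=+4,dy=-9->D; (1,4):dx=+5,dy=-14->D; (1,5):dx=-3,dy=+3->D
  (1,6):dx=-1,dy=-5->C; (1,7):dx=-4,dy=-1->C; (1,8):dx=-2,dy=-3->C; (1,9):dx=+3,dy=-7->D
  (2,3):dx=+3,dy=+3->C; (2,4):dx=+4,dy=-2->D; (2,5):dx=-4,dy=+15->D; (2,6):dx=-2,dy=+7->D
  (2,7):dx=-5,dy=+11->D; (2,8):dx=-3,dy=+9->D; (2,9):dx=+2,dy=+5->C; (3,4):dx=+1,dy=-5->D
  (3,5):dx=-7,dy=+12->D; (3,6):dx=-5,dy=+4->D; (3,7):dx=-8,dy=+8->D; (3,8):dx=-6,dy=+6->D
  (3,9):dx=-1,dy=+2->D; (4,5):dx=-8,dy=+17->D; (4,6):dx=-6,dy=+9->D; (4,7):dx=-9,dy=+13->D
  (4,8):dx=-7,dy=+11->D; (4,9):dx=-2,dy=+7->D; (5,6):dx=+2,dy=-8->D; (5,7):dx=-1,dy=-4->C
  (5,8):dx=+1,dy=-6->D; (5,9):dx=+6,dy=-10->D; (6,7):dx=-3,dy=+4->D; (6,8):dx=-1,dy=+2->D
  (6,9):dx=+4,dy=-2->D; (7,8):dx=+2,dy=-2->D; (7,9):dx=+7,dy=-6->D; (8,9):dx=+5,dy=-4->D
Step 2: C = 6, D = 30, total pairs = 36.
Step 3: tau = (C - D)/(n(n-1)/2) = (6 - 30)/36 = -0.666667.
Step 4: Exact two-sided p-value (enumerate n! = 362880 permutations of y under H0): p = 0.012665.
Step 5: alpha = 0.1. reject H0.

tau_b = -0.6667 (C=6, D=30), p = 0.012665, reject H0.


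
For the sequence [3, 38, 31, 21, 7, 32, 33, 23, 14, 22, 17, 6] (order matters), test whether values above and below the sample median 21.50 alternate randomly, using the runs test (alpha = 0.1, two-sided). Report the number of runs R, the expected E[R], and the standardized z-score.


Step 1: Compute median = 21.50; label A = above, B = below.
Labels in order: BAABBAAABABB  (n_A = 6, n_B = 6)
Step 2: Count runs R = 7.
Step 3: Under H0 (random ordering), E[R] = 2*n_A*n_B/(n_A+n_B) + 1 = 2*6*6/12 + 1 = 7.0000.
        Var[R] = 2*n_A*n_B*(2*n_A*n_B - n_A - n_B) / ((n_A+n_B)^2 * (n_A+n_B-1)) = 4320/1584 = 2.7273.
        SD[R] = 1.6514.
Step 4: R = E[R], so z = 0 with no continuity correction.
Step 5: Two-sided p-value via normal approximation = 2*(1 - Phi(|z|)) = 1.000000.
Step 6: alpha = 0.1. fail to reject H0.

R = 7, z = 0.0000, p = 1.000000, fail to reject H0.


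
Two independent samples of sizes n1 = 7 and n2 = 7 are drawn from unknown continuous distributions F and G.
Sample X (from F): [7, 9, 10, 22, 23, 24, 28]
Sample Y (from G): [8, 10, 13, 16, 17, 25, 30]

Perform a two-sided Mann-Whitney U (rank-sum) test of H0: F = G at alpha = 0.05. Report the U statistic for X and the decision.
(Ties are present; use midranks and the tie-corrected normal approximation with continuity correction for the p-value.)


Step 1: Combine and sort all 14 observations; assign midranks.
sorted (value, group): (7,X), (8,Y), (9,X), (10,X), (10,Y), (13,Y), (16,Y), (17,Y), (22,X), (23,X), (24,X), (25,Y), (28,X), (30,Y)
ranks: 7->1, 8->2, 9->3, 10->4.5, 10->4.5, 13->6, 16->7, 17->8, 22->9, 23->10, 24->11, 25->12, 28->13, 30->14
Step 2: Rank sum for X: R1 = 1 + 3 + 4.5 + 9 + 10 + 11 + 13 = 51.5.
Step 3: U_X = R1 - n1(n1+1)/2 = 51.5 - 7*8/2 = 51.5 - 28 = 23.5.
       U_Y = n1*n2 - U_X = 49 - 23.5 = 25.5.
Step 4: Ties are present, so use the tie-corrected normal approximation (with continuity correction) for the p-value.
Step 5: p-value = 0.949004; compare to alpha = 0.05. fail to reject H0.

U_X = 23.5, p = 0.949004, fail to reject H0 at alpha = 0.05.


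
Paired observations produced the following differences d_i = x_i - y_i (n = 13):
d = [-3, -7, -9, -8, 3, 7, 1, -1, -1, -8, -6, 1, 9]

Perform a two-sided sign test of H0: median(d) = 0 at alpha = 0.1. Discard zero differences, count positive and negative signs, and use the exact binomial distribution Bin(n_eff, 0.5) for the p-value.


Step 1: Discard zero differences. Original n = 13; n_eff = number of nonzero differences = 13.
Nonzero differences (with sign): -3, -7, -9, -8, +3, +7, +1, -1, -1, -8, -6, +1, +9
Step 2: Count signs: positive = 5, negative = 8.
Step 3: Under H0: P(positive) = 0.5, so the number of positives S ~ Bin(13, 0.5).
Step 4: Two-sided exact p-value = sum of Bin(13,0.5) probabilities at or below the observed probability = 0.581055.
Step 5: alpha = 0.1. fail to reject H0.

n_eff = 13, pos = 5, neg = 8, p = 0.581055, fail to reject H0.


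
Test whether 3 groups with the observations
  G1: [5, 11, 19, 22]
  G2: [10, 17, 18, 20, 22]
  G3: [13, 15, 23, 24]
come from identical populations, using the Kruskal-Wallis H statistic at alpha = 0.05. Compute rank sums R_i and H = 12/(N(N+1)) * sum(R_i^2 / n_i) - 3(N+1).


Step 1: Combine all N = 13 observations and assign midranks.
sorted (value, group, rank): (5,G1,1), (10,G2,2), (11,G1,3), (13,G3,4), (15,G3,5), (17,G2,6), (18,G2,7), (19,G1,8), (20,G2,9), (22,G1,10.5), (22,G2,10.5), (23,G3,12), (24,G3,13)
Step 2: Sum ranks within each group.
R_1 = 22.5 (n_1 = 4)
R_2 = 34.5 (n_2 = 5)
R_3 = 34 (n_3 = 4)
Step 3: H = 12/(N(N+1)) * sum(R_i^2/n_i) - 3(N+1)
     = 12/(13*14) * (22.5^2/4 + 34.5^2/5 + 34^2/4) - 3*14
     = 0.065934 * 653.612 - 42
     = 1.095330.
Step 4: Ties present; correction factor C = 1 - 6/(13^3 - 13) = 0.997253. Corrected H = 1.095330 / 0.997253 = 1.098347.
Step 5: Under H0, H ~ chi^2(2); p-value = 0.577427.
Step 6: alpha = 0.05. fail to reject H0.

H = 1.0983, df = 2, p = 0.577427, fail to reject H0.


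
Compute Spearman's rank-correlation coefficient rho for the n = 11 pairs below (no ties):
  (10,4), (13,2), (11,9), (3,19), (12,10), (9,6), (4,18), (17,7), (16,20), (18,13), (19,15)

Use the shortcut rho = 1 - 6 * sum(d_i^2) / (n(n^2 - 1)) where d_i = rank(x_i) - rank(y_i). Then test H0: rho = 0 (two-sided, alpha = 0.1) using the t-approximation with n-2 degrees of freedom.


Step 1: Rank x and y separately (midranks; no ties here).
rank(x): 10->4, 13->7, 11->5, 3->1, 12->6, 9->3, 4->2, 17->9, 16->8, 18->10, 19->11
rank(y): 4->2, 2->1, 9->5, 19->10, 10->6, 6->3, 18->9, 7->4, 20->11, 13->7, 15->8
Step 2: d_i = R_x(i) - R_y(i); compute d_i^2.
  (4-2)^2=4, (7-1)^2=36, (5-5)^2=0, (1-10)^2=81, (6-6)^2=0, (3-3)^2=0, (2-9)^2=49, (9-4)^2=25, (8-11)^2=9, (10-7)^2=9, (11-8)^2=9
sum(d^2) = 222.
Step 3: rho = 1 - 6*222 / (11*(11^2 - 1)) = 1 - 1332/1320 = -0.009091.
Step 4: Under H0, t = rho * sqrt((n-2)/(1-rho^2)) = -0.0273 ~ t(9).
Step 5: Two-sided p-value from the t-distribution with 9 df = 0.978837.
Step 6: alpha = 0.1. fail to reject H0.

rho = -0.0091, p = 0.978837, fail to reject H0 at alpha = 0.1.


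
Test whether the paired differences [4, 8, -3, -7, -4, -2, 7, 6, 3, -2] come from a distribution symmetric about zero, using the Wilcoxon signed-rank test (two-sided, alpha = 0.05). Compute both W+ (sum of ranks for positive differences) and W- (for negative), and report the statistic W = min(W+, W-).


Step 1: Drop any zero differences (none here) and take |d_i|.
|d| = [4, 8, 3, 7, 4, 2, 7, 6, 3, 2]
Step 2: Midrank |d_i| (ties get averaged ranks).
ranks: |4|->5.5, |8|->10, |3|->3.5, |7|->8.5, |4|->5.5, |2|->1.5, |7|->8.5, |6|->7, |3|->3.5, |2|->1.5
Step 3: Attach original signs; sum ranks with positive sign and with negative sign.
W+ = 5.5 + 10 + 8.5 + 7 + 3.5 = 34.5
W- = 3.5 + 8.5 + 5.5 + 1.5 + 1.5 = 20.5
(Check: W+ + W- = 55 should equal n(n+1)/2 = 55.)
Step 4: Test statistic W = min(W+, W-) = 20.5.
Step 5: Ties in |d|, so use the tie-corrected normal approximation.
        E[W] = n(n+1)/4 = 10*11/4 = 27.5.
        Tie groups: |d|=2 (t=2), |d|=3 (t=2), |d|=4 (t=2), |d|=7 (t=2); sum(t^3 - t) = 24.
        Var[W] = n(n+1)(2n+1)/24 - sum(t^3-t)/48 = 2310/24 - 24/48 = 95.75.
        z = (W - E[W]) / sqrt(Var[W]) = (20.5 - 27.5) / 9.7852 = -0.7154.
        Two-sided p = 2*Phi(z) = 0.474383.
Step 6: alpha = 0.05. fail to reject H0.

W+ = 34.5, W- = 20.5, W = min = 20.5, p = 0.474383, fail to reject H0.


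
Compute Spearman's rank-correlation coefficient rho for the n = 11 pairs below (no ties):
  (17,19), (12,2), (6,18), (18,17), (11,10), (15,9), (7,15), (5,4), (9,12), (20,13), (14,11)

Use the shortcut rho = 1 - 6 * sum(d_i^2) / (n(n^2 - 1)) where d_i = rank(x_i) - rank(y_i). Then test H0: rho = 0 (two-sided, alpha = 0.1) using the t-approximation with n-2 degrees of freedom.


Step 1: Rank x and y separately (midranks; no ties here).
rank(x): 17->9, 12->6, 6->2, 18->10, 11->5, 15->8, 7->3, 5->1, 9->4, 20->11, 14->7
rank(y): 19->11, 2->1, 18->10, 17->9, 10->4, 9->3, 15->8, 4->2, 12->6, 13->7, 11->5
Step 2: d_i = R_x(i) - R_y(i); compute d_i^2.
  (9-11)^2=4, (6-1)^2=25, (2-10)^2=64, (10-9)^2=1, (5-4)^2=1, (8-3)^2=25, (3-8)^2=25, (1-2)^2=1, (4-6)^2=4, (11-7)^2=16, (7-5)^2=4
sum(d^2) = 170.
Step 3: rho = 1 - 6*170 / (11*(11^2 - 1)) = 1 - 1020/1320 = 0.227273.
Step 4: Under H0, t = rho * sqrt((n-2)/(1-rho^2)) = 0.7001 ~ t(9).
Step 5: Two-sided p-value from the t-distribution with 9 df = 0.501536.
Step 6: alpha = 0.1. fail to reject H0.

rho = 0.2273, p = 0.501536, fail to reject H0 at alpha = 0.1.


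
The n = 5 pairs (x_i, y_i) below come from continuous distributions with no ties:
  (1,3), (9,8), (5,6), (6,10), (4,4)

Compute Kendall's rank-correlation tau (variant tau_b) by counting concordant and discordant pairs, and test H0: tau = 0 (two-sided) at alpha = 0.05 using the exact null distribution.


Step 1: Enumerate the 10 unordered pairs (i,j) with i<j and classify each by sign(x_j-x_i) * sign(y_j-y_i).
  (1,2):dx=+8,dy=+5->C; (1,3):dx=+4,dy=+3->C; (1,4):dx=+5,dy=+7->C; (1,5):dx=+3,dy=+1->C
  (2,3):dx=-4,dy=-2->C; (2,4):dx=-3,dy=+2->D; (2,5):dx=-5,dy=-4->C; (3,4):dx=+1,dy=+4->C
  (3,5):dx=-1,dy=-2->C; (4,5):dx=-2,dy=-6->C
Step 2: C = 9, D = 1, total pairs = 10.
Step 3: tau = (C - D)/(n(n-1)/2) = (9 - 1)/10 = 0.800000.
Step 4: Exact two-sided p-value (enumerate n! = 120 permutations of y under H0): p = 0.083333.
Step 5: alpha = 0.05. fail to reject H0.

tau_b = 0.8000 (C=9, D=1), p = 0.083333, fail to reject H0.


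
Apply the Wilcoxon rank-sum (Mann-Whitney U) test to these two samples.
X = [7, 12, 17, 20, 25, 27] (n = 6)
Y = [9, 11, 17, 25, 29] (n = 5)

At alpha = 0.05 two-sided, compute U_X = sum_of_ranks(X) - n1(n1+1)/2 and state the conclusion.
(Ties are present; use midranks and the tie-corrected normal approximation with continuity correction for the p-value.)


Step 1: Combine and sort all 11 observations; assign midranks.
sorted (value, group): (7,X), (9,Y), (11,Y), (12,X), (17,X), (17,Y), (20,X), (25,X), (25,Y), (27,X), (29,Y)
ranks: 7->1, 9->2, 11->3, 12->4, 17->5.5, 17->5.5, 20->7, 25->8.5, 25->8.5, 27->10, 29->11
Step 2: Rank sum for X: R1 = 1 + 4 + 5.5 + 7 + 8.5 + 10 = 36.
Step 3: U_X = R1 - n1(n1+1)/2 = 36 - 6*7/2 = 36 - 21 = 15.
       U_Y = n1*n2 - U_X = 30 - 15 = 15.
Step 4: Ties are present, so use the tie-corrected normal approximation (with continuity correction) for the p-value.
Step 5: p-value = 1.000000; compare to alpha = 0.05. fail to reject H0.

U_X = 15, p = 1.000000, fail to reject H0 at alpha = 0.05.


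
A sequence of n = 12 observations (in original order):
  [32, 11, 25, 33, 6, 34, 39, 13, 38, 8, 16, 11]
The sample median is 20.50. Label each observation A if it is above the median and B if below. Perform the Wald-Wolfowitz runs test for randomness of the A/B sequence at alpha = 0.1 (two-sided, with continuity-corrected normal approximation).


Step 1: Compute median = 20.50; label A = above, B = below.
Labels in order: ABAABAABABBB  (n_A = 6, n_B = 6)
Step 2: Count runs R = 8.
Step 3: Under H0 (random ordering), E[R] = 2*n_A*n_B/(n_A+n_B) + 1 = 2*6*6/12 + 1 = 7.0000.
        Var[R] = 2*n_A*n_B*(2*n_A*n_B - n_A - n_B) / ((n_A+n_B)^2 * (n_A+n_B-1)) = 4320/1584 = 2.7273.
        SD[R] = 1.6514.
Step 4: Continuity-corrected z = (R - 0.5 - E[R]) / SD[R] = (8 - 0.5 - 7.0000) / 1.6514 = 0.3028.
Step 5: Two-sided p-value via normal approximation = 2*(1 - Phi(|z|)) = 0.762069.
Step 6: alpha = 0.1. fail to reject H0.

R = 8, z = 0.3028, p = 0.762069, fail to reject H0.


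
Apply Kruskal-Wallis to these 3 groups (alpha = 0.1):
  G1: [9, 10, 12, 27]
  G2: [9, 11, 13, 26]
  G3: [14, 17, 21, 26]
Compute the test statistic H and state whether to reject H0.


Step 1: Combine all N = 12 observations and assign midranks.
sorted (value, group, rank): (9,G1,1.5), (9,G2,1.5), (10,G1,3), (11,G2,4), (12,G1,5), (13,G2,6), (14,G3,7), (17,G3,8), (21,G3,9), (26,G2,10.5), (26,G3,10.5), (27,G1,12)
Step 2: Sum ranks within each group.
R_1 = 21.5 (n_1 = 4)
R_2 = 22 (n_2 = 4)
R_3 = 34.5 (n_3 = 4)
Step 3: H = 12/(N(N+1)) * sum(R_i^2/n_i) - 3(N+1)
     = 12/(12*13) * (21.5^2/4 + 22^2/4 + 34.5^2/4) - 3*13
     = 0.076923 * 534.125 - 39
     = 2.086538.
Step 4: Ties present; correction factor C = 1 - 12/(12^3 - 12) = 0.993007. Corrected H = 2.086538 / 0.993007 = 2.101232.
Step 5: Under H0, H ~ chi^2(2); p-value = 0.349722.
Step 6: alpha = 0.1. fail to reject H0.

H = 2.1012, df = 2, p = 0.349722, fail to reject H0.


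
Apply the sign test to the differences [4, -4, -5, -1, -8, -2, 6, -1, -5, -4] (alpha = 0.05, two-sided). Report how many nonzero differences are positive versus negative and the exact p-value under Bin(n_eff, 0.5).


Step 1: Discard zero differences. Original n = 10; n_eff = number of nonzero differences = 10.
Nonzero differences (with sign): +4, -4, -5, -1, -8, -2, +6, -1, -5, -4
Step 2: Count signs: positive = 2, negative = 8.
Step 3: Under H0: P(positive) = 0.5, so the number of positives S ~ Bin(10, 0.5).
Step 4: Two-sided exact p-value = sum of Bin(10,0.5) probabilities at or below the observed probability = 0.109375.
Step 5: alpha = 0.05. fail to reject H0.

n_eff = 10, pos = 2, neg = 8, p = 0.109375, fail to reject H0.


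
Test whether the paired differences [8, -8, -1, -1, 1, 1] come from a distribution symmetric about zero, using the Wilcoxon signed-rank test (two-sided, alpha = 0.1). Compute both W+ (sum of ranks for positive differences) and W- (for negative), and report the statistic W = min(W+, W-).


Step 1: Drop any zero differences (none here) and take |d_i|.
|d| = [8, 8, 1, 1, 1, 1]
Step 2: Midrank |d_i| (ties get averaged ranks).
ranks: |8|->5.5, |8|->5.5, |1|->2.5, |1|->2.5, |1|->2.5, |1|->2.5
Step 3: Attach original signs; sum ranks with positive sign and with negative sign.
W+ = 5.5 + 2.5 + 2.5 = 10.5
W- = 5.5 + 2.5 + 2.5 = 10.5
(Check: W+ + W- = 21 should equal n(n+1)/2 = 21.)
Step 4: Test statistic W = min(W+, W-) = 10.5.
Step 5: Ties in |d|, so use the tie-corrected normal approximation.
        E[W] = n(n+1)/4 = 6*7/4 = 10.5.
        Tie groups: |d|=1 (t=4), |d|=8 (t=2); sum(t^3 - t) = 66.
        Var[W] = n(n+1)(2n+1)/24 - sum(t^3-t)/48 = 546/24 - 66/48 = 21.375.
        z = (W - E[W]) / sqrt(Var[W]) = (10.5 - 10.5) / 4.6233 = 0.0000.
        Two-sided p = 2*Phi(z) = 1.000000.
Step 6: alpha = 0.1. fail to reject H0.

W+ = 10.5, W- = 10.5, W = min = 10.5, p = 1.000000, fail to reject H0.


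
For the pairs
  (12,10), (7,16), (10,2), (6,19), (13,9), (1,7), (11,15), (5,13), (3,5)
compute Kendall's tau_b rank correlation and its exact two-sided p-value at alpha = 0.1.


Step 1: Enumerate the 36 unordered pairs (i,j) with i<j and classify each by sign(x_j-x_i) * sign(y_j-y_i).
  (1,2):dx=-5,dy=+6->D; (1,3):dx=-2,dy=-8->C; (1,4):dx=-6,dy=+9->D; (1,5):dx=+1,dy=-1->D
  (1,6):dx=-11,dy=-3->C; (1,7):dx=-1,dy=+5->D; (1,8):dx=-7,dy=+3->D; (1,9):dx=-9,dy=-5->C
  (2,3):dx=+3,dy=-14->D; (2,4):dx=-1,dy=+3->D; (2,5):dx=+6,dy=-7->D; (2,6):dx=-6,dy=-9->C
  (2,7):dx=+4,dy=-1->D; (2,8):dx=-2,dy=-3->C; (2,9):dx=-4,dy=-11->C; (3,4):dx=-4,dy=+17->D
  (3,5):dx=+3,dy=+7->C; (3,6):dx=-9,dy=+5->D; (3,7):dx=+1,dy=+13->C; (3,8):dx=-5,dy=+11->D
  (3,9):dx=-7,dy=+3->D; (4,5):dx=+7,dy=-10->D; (4,6):dx=-5,dy=-12->C; (4,7):dx=+5,dy=-4->D
  (4,8):dx=-1,dy=-6->C; (4,9):dx=-3,dy=-14->C; (5,6):dx=-12,dy=-2->C; (5,7):dx=-2,dy=+6->D
  (5,8):dx=-8,dy=+4->D; (5,9):dx=-10,dy=-4->C; (6,7):dx=+10,dy=+8->C; (6,8):dx=+4,dy=+6->C
  (6,9):dx=+2,dy=-2->D; (7,8):dx=-6,dy=-2->C; (7,9):dx=-8,dy=-10->C; (8,9):dx=-2,dy=-8->C
Step 2: C = 18, D = 18, total pairs = 36.
Step 3: tau = (C - D)/(n(n-1)/2) = (18 - 18)/36 = 0.000000.
Step 4: Exact two-sided p-value (enumerate n! = 362880 permutations of y under H0): p = 1.000000.
Step 5: alpha = 0.1. fail to reject H0.

tau_b = 0.0000 (C=18, D=18), p = 1.000000, fail to reject H0.


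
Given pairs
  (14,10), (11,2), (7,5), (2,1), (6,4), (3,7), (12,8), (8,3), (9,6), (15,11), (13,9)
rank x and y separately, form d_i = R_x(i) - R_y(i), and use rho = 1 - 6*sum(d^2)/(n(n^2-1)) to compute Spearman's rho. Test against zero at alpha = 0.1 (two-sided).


Step 1: Rank x and y separately (midranks; no ties here).
rank(x): 14->10, 11->7, 7->4, 2->1, 6->3, 3->2, 12->8, 8->5, 9->6, 15->11, 13->9
rank(y): 10->10, 2->2, 5->5, 1->1, 4->4, 7->7, 8->8, 3->3, 6->6, 11->11, 9->9
Step 2: d_i = R_x(i) - R_y(i); compute d_i^2.
  (10-10)^2=0, (7-2)^2=25, (4-5)^2=1, (1-1)^2=0, (3-4)^2=1, (2-7)^2=25, (8-8)^2=0, (5-3)^2=4, (6-6)^2=0, (11-11)^2=0, (9-9)^2=0
sum(d^2) = 56.
Step 3: rho = 1 - 6*56 / (11*(11^2 - 1)) = 1 - 336/1320 = 0.745455.
Step 4: Under H0, t = rho * sqrt((n-2)/(1-rho^2)) = 3.3551 ~ t(9).
Step 5: Two-sided p-value from the t-distribution with 9 df = 0.008455.
Step 6: alpha = 0.1. reject H0.

rho = 0.7455, p = 0.008455, reject H0 at alpha = 0.1.


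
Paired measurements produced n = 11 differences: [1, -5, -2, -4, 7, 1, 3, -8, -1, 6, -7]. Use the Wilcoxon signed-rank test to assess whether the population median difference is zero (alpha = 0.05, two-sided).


Step 1: Drop any zero differences (none here) and take |d_i|.
|d| = [1, 5, 2, 4, 7, 1, 3, 8, 1, 6, 7]
Step 2: Midrank |d_i| (ties get averaged ranks).
ranks: |1|->2, |5|->7, |2|->4, |4|->6, |7|->9.5, |1|->2, |3|->5, |8|->11, |1|->2, |6|->8, |7|->9.5
Step 3: Attach original signs; sum ranks with positive sign and with negative sign.
W+ = 2 + 9.5 + 2 + 5 + 8 = 26.5
W- = 7 + 4 + 6 + 11 + 2 + 9.5 = 39.5
(Check: W+ + W- = 66 should equal n(n+1)/2 = 66.)
Step 4: Test statistic W = min(W+, W-) = 26.5.
Step 5: Ties in |d|, so use the tie-corrected normal approximation.
        E[W] = n(n+1)/4 = 11*12/4 = 33.
        Tie groups: |d|=1 (t=3), |d|=7 (t=2); sum(t^3 - t) = 30.
        Var[W] = n(n+1)(2n+1)/24 - sum(t^3-t)/48 = 3036/24 - 30/48 = 125.875.
        z = (W - E[W]) / sqrt(Var[W]) = (26.5 - 33) / 11.2194 = -0.5794.
        Two-sided p = 2*Phi(z) = 0.562351.
Step 6: alpha = 0.05. fail to reject H0.

W+ = 26.5, W- = 39.5, W = min = 26.5, p = 0.562351, fail to reject H0.


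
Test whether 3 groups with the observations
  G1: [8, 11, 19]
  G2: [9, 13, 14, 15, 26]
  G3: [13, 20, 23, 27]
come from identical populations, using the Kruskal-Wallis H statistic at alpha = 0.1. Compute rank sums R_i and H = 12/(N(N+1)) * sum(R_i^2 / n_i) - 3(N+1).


Step 1: Combine all N = 12 observations and assign midranks.
sorted (value, group, rank): (8,G1,1), (9,G2,2), (11,G1,3), (13,G2,4.5), (13,G3,4.5), (14,G2,6), (15,G2,7), (19,G1,8), (20,G3,9), (23,G3,10), (26,G2,11), (27,G3,12)
Step 2: Sum ranks within each group.
R_1 = 12 (n_1 = 3)
R_2 = 30.5 (n_2 = 5)
R_3 = 35.5 (n_3 = 4)
Step 3: H = 12/(N(N+1)) * sum(R_i^2/n_i) - 3(N+1)
     = 12/(12*13) * (12^2/3 + 30.5^2/5 + 35.5^2/4) - 3*13
     = 0.076923 * 549.112 - 39
     = 3.239423.
Step 4: Ties present; correction factor C = 1 - 6/(12^3 - 12) = 0.996503. Corrected H = 3.239423 / 0.996503 = 3.250789.
Step 5: Under H0, H ~ chi^2(2); p-value = 0.196834.
Step 6: alpha = 0.1. fail to reject H0.

H = 3.2508, df = 2, p = 0.196834, fail to reject H0.


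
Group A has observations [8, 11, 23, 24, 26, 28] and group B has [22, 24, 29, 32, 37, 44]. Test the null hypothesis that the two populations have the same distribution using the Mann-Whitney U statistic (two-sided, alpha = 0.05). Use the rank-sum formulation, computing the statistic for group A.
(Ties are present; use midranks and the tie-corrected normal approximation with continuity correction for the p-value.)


Step 1: Combine and sort all 12 observations; assign midranks.
sorted (value, group): (8,X), (11,X), (22,Y), (23,X), (24,X), (24,Y), (26,X), (28,X), (29,Y), (32,Y), (37,Y), (44,Y)
ranks: 8->1, 11->2, 22->3, 23->4, 24->5.5, 24->5.5, 26->7, 28->8, 29->9, 32->10, 37->11, 44->12
Step 2: Rank sum for X: R1 = 1 + 2 + 4 + 5.5 + 7 + 8 = 27.5.
Step 3: U_X = R1 - n1(n1+1)/2 = 27.5 - 6*7/2 = 27.5 - 21 = 6.5.
       U_Y = n1*n2 - U_X = 36 - 6.5 = 29.5.
Step 4: Ties are present, so use the tie-corrected normal approximation (with continuity correction) for the p-value.
Step 5: p-value = 0.077648; compare to alpha = 0.05. fail to reject H0.

U_X = 6.5, p = 0.077648, fail to reject H0 at alpha = 0.05.


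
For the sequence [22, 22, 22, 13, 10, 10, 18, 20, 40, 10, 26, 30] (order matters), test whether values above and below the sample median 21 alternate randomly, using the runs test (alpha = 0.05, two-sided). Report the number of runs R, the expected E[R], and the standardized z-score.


Step 1: Compute median = 21; label A = above, B = below.
Labels in order: AAABBBBBABAA  (n_A = 6, n_B = 6)
Step 2: Count runs R = 5.
Step 3: Under H0 (random ordering), E[R] = 2*n_A*n_B/(n_A+n_B) + 1 = 2*6*6/12 + 1 = 7.0000.
        Var[R] = 2*n_A*n_B*(2*n_A*n_B - n_A - n_B) / ((n_A+n_B)^2 * (n_A+n_B-1)) = 4320/1584 = 2.7273.
        SD[R] = 1.6514.
Step 4: Continuity-corrected z = (R + 0.5 - E[R]) / SD[R] = (5 + 0.5 - 7.0000) / 1.6514 = -0.9083.
Step 5: Two-sided p-value via normal approximation = 2*(1 - Phi(|z|)) = 0.363722.
Step 6: alpha = 0.05. fail to reject H0.

R = 5, z = -0.9083, p = 0.363722, fail to reject H0.


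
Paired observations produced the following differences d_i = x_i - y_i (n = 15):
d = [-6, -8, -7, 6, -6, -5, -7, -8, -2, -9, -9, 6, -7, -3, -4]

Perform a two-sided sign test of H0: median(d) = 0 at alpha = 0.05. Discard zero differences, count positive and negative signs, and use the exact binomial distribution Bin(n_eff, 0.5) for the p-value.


Step 1: Discard zero differences. Original n = 15; n_eff = number of nonzero differences = 15.
Nonzero differences (with sign): -6, -8, -7, +6, -6, -5, -7, -8, -2, -9, -9, +6, -7, -3, -4
Step 2: Count signs: positive = 2, negative = 13.
Step 3: Under H0: P(positive) = 0.5, so the number of positives S ~ Bin(15, 0.5).
Step 4: Two-sided exact p-value = sum of Bin(15,0.5) probabilities at or below the observed probability = 0.007385.
Step 5: alpha = 0.05. reject H0.

n_eff = 15, pos = 2, neg = 13, p = 0.007385, reject H0.


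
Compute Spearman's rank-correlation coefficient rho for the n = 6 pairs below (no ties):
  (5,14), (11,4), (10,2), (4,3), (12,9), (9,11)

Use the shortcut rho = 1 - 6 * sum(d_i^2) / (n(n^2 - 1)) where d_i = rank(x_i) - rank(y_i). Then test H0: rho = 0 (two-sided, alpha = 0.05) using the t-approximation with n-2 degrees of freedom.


Step 1: Rank x and y separately (midranks; no ties here).
rank(x): 5->2, 11->5, 10->4, 4->1, 12->6, 9->3
rank(y): 14->6, 4->3, 2->1, 3->2, 9->4, 11->5
Step 2: d_i = R_x(i) - R_y(i); compute d_i^2.
  (2-6)^2=16, (5-3)^2=4, (4-1)^2=9, (1-2)^2=1, (6-4)^2=4, (3-5)^2=4
sum(d^2) = 38.
Step 3: rho = 1 - 6*38 / (6*(6^2 - 1)) = 1 - 228/210 = -0.085714.
Step 4: Under H0, t = rho * sqrt((n-2)/(1-rho^2)) = -0.1721 ~ t(4).
Step 5: Two-sided p-value from the t-distribution with 4 df = 0.871743.
Step 6: alpha = 0.05. fail to reject H0.

rho = -0.0857, p = 0.871743, fail to reject H0 at alpha = 0.05.


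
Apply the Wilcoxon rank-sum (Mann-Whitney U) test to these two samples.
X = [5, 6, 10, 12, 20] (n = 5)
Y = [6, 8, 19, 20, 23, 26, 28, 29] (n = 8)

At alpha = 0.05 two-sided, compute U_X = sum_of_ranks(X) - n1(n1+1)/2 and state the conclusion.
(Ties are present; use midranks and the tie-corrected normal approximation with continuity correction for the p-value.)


Step 1: Combine and sort all 13 observations; assign midranks.
sorted (value, group): (5,X), (6,X), (6,Y), (8,Y), (10,X), (12,X), (19,Y), (20,X), (20,Y), (23,Y), (26,Y), (28,Y), (29,Y)
ranks: 5->1, 6->2.5, 6->2.5, 8->4, 10->5, 12->6, 19->7, 20->8.5, 20->8.5, 23->10, 26->11, 28->12, 29->13
Step 2: Rank sum for X: R1 = 1 + 2.5 + 5 + 6 + 8.5 = 23.
Step 3: U_X = R1 - n1(n1+1)/2 = 23 - 5*6/2 = 23 - 15 = 8.
       U_Y = n1*n2 - U_X = 40 - 8 = 32.
Step 4: Ties are present, so use the tie-corrected normal approximation (with continuity correction) for the p-value.
Step 5: p-value = 0.091397; compare to alpha = 0.05. fail to reject H0.

U_X = 8, p = 0.091397, fail to reject H0 at alpha = 0.05.


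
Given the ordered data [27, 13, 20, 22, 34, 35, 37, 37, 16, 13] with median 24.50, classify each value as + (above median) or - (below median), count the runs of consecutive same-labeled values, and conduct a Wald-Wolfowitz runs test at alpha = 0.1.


Step 1: Compute median = 24.50; label A = above, B = below.
Labels in order: ABBBAAAABB  (n_A = 5, n_B = 5)
Step 2: Count runs R = 4.
Step 3: Under H0 (random ordering), E[R] = 2*n_A*n_B/(n_A+n_B) + 1 = 2*5*5/10 + 1 = 6.0000.
        Var[R] = 2*n_A*n_B*(2*n_A*n_B - n_A - n_B) / ((n_A+n_B)^2 * (n_A+n_B-1)) = 2000/900 = 2.2222.
        SD[R] = 1.4907.
Step 4: Continuity-corrected z = (R + 0.5 - E[R]) / SD[R] = (4 + 0.5 - 6.0000) / 1.4907 = -1.0062.
Step 5: Two-sided p-value via normal approximation = 2*(1 - Phi(|z|)) = 0.314305.
Step 6: alpha = 0.1. fail to reject H0.

R = 4, z = -1.0062, p = 0.314305, fail to reject H0.


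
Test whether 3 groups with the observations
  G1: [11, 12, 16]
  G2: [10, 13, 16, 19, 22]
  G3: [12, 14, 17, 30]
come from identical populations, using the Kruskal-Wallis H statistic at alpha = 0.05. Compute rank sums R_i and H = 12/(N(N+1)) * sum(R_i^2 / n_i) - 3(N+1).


Step 1: Combine all N = 12 observations and assign midranks.
sorted (value, group, rank): (10,G2,1), (11,G1,2), (12,G1,3.5), (12,G3,3.5), (13,G2,5), (14,G3,6), (16,G1,7.5), (16,G2,7.5), (17,G3,9), (19,G2,10), (22,G2,11), (30,G3,12)
Step 2: Sum ranks within each group.
R_1 = 13 (n_1 = 3)
R_2 = 34.5 (n_2 = 5)
R_3 = 30.5 (n_3 = 4)
Step 3: H = 12/(N(N+1)) * sum(R_i^2/n_i) - 3(N+1)
     = 12/(12*13) * (13^2/3 + 34.5^2/5 + 30.5^2/4) - 3*13
     = 0.076923 * 526.946 - 39
     = 1.534295.
Step 4: Ties present; correction factor C = 1 - 12/(12^3 - 12) = 0.993007. Corrected H = 1.534295 / 0.993007 = 1.545100.
Step 5: Under H0, H ~ chi^2(2); p-value = 0.461834.
Step 6: alpha = 0.05. fail to reject H0.

H = 1.5451, df = 2, p = 0.461834, fail to reject H0.


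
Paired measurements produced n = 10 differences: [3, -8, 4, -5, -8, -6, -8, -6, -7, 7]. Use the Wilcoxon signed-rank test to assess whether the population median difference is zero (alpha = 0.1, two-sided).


Step 1: Drop any zero differences (none here) and take |d_i|.
|d| = [3, 8, 4, 5, 8, 6, 8, 6, 7, 7]
Step 2: Midrank |d_i| (ties get averaged ranks).
ranks: |3|->1, |8|->9, |4|->2, |5|->3, |8|->9, |6|->4.5, |8|->9, |6|->4.5, |7|->6.5, |7|->6.5
Step 3: Attach original signs; sum ranks with positive sign and with negative sign.
W+ = 1 + 2 + 6.5 = 9.5
W- = 9 + 3 + 9 + 4.5 + 9 + 4.5 + 6.5 = 45.5
(Check: W+ + W- = 55 should equal n(n+1)/2 = 55.)
Step 4: Test statistic W = min(W+, W-) = 9.5.
Step 5: Ties in |d|, so use the tie-corrected normal approximation.
        E[W] = n(n+1)/4 = 10*11/4 = 27.5.
        Tie groups: |d|=6 (t=2), |d|=7 (t=2), |d|=8 (t=3); sum(t^3 - t) = 36.
        Var[W] = n(n+1)(2n+1)/24 - sum(t^3-t)/48 = 2310/24 - 36/48 = 95.5.
        z = (W - E[W]) / sqrt(Var[W]) = (9.5 - 27.5) / 9.7724 = -1.8419.
        Two-sided p = 2*Phi(z) = 0.065487.
Step 6: alpha = 0.1. reject H0.

W+ = 9.5, W- = 45.5, W = min = 9.5, p = 0.065487, reject H0.


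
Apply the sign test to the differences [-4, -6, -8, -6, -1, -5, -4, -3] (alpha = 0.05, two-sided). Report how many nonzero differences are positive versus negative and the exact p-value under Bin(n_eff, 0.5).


Step 1: Discard zero differences. Original n = 8; n_eff = number of nonzero differences = 8.
Nonzero differences (with sign): -4, -6, -8, -6, -1, -5, -4, -3
Step 2: Count signs: positive = 0, negative = 8.
Step 3: Under H0: P(positive) = 0.5, so the number of positives S ~ Bin(8, 0.5).
Step 4: Two-sided exact p-value = sum of Bin(8,0.5) probabilities at or below the observed probability = 0.007812.
Step 5: alpha = 0.05. reject H0.

n_eff = 8, pos = 0, neg = 8, p = 0.007812, reject H0.


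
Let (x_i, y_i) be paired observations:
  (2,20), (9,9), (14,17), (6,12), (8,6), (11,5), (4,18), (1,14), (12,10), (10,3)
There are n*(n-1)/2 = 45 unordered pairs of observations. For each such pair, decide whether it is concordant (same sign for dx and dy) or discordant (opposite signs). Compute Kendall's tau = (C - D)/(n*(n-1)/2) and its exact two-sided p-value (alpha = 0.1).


Step 1: Enumerate the 45 unordered pairs (i,j) with i<j and classify each by sign(x_j-x_i) * sign(y_j-y_i).
  (1,2):dx=+7,dy=-11->D; (1,3):dx=+12,dy=-3->D; (1,4):dx=+4,dy=-8->D; (1,5):dx=+6,dy=-14->D
  (1,6):dx=+9,dy=-15->D; (1,7):dx=+2,dy=-2->D; (1,8):dx=-1,dy=-6->C; (1,9):dx=+10,dy=-10->D
  (1,10):dx=+8,dy=-17->D; (2,3):dx=+5,dy=+8->C; (2,4):dx=-3,dy=+3->D; (2,5):dx=-1,dy=-3->C
  (2,6):dx=+2,dy=-4->D; (2,7):dx=-5,dy=+9->D; (2,8):dx=-8,dy=+5->D; (2,9):dx=+3,dy=+1->C
  (2,10):dx=+1,dy=-6->D; (3,4):dx=-8,dy=-5->C; (3,5):dx=-6,dy=-11->C; (3,6):dx=-3,dy=-12->C
  (3,7):dx=-10,dy=+1->D; (3,8):dx=-13,dy=-3->C; (3,9):dx=-2,dy=-7->C; (3,10):dx=-4,dy=-14->C
  (4,5):dx=+2,dy=-6->D; (4,6):dx=+5,dy=-7->D; (4,7):dx=-2,dy=+6->D; (4,8):dx=-5,dy=+2->D
  (4,9):dx=+6,dy=-2->D; (4,10):dx=+4,dy=-9->D; (5,6):dx=+3,dy=-1->D; (5,7):dx=-4,dy=+12->D
  (5,8):dx=-7,dy=+8->D; (5,9):dx=+4,dy=+4->C; (5,10):dx=+2,dy=-3->D; (6,7):dx=-7,dy=+13->D
  (6,8):dx=-10,dy=+9->D; (6,9):dx=+1,dy=+5->C; (6,10):dx=-1,dy=-2->C; (7,8):dx=-3,dy=-4->C
  (7,9):dx=+8,dy=-8->D; (7,10):dx=+6,dy=-15->D; (8,9):dx=+11,dy=-4->D; (8,10):dx=+9,dy=-11->D
  (9,10):dx=-2,dy=-7->C
Step 2: C = 15, D = 30, total pairs = 45.
Step 3: tau = (C - D)/(n(n-1)/2) = (15 - 30)/45 = -0.333333.
Step 4: Exact two-sided p-value (enumerate n! = 3628800 permutations of y under H0): p = 0.216373.
Step 5: alpha = 0.1. fail to reject H0.

tau_b = -0.3333 (C=15, D=30), p = 0.216373, fail to reject H0.


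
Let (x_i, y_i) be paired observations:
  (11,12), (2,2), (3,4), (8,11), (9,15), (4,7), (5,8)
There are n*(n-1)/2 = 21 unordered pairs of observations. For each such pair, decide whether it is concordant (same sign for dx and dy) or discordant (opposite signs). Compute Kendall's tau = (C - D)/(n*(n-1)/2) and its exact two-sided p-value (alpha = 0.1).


Step 1: Enumerate the 21 unordered pairs (i,j) with i<j and classify each by sign(x_j-x_i) * sign(y_j-y_i).
  (1,2):dx=-9,dy=-10->C; (1,3):dx=-8,dy=-8->C; (1,4):dx=-3,dy=-1->C; (1,5):dx=-2,dy=+3->D
  (1,6):dx=-7,dy=-5->C; (1,7):dx=-6,dy=-4->C; (2,3):dx=+1,dy=+2->C; (2,4):dx=+6,dy=+9->C
  (2,5):dx=+7,dy=+13->C; (2,6):dx=+2,dy=+5->C; (2,7):dx=+3,dy=+6->C; (3,4):dx=+5,dy=+7->C
  (3,5):dx=+6,dy=+11->C; (3,6):dx=+1,dy=+3->C; (3,7):dx=+2,dy=+4->C; (4,5):dx=+1,dy=+4->C
  (4,6):dx=-4,dy=-4->C; (4,7):dx=-3,dy=-3->C; (5,6):dx=-5,dy=-8->C; (5,7):dx=-4,dy=-7->C
  (6,7):dx=+1,dy=+1->C
Step 2: C = 20, D = 1, total pairs = 21.
Step 3: tau = (C - D)/(n(n-1)/2) = (20 - 1)/21 = 0.904762.
Step 4: Exact two-sided p-value (enumerate n! = 5040 permutations of y under H0): p = 0.002778.
Step 5: alpha = 0.1. reject H0.

tau_b = 0.9048 (C=20, D=1), p = 0.002778, reject H0.


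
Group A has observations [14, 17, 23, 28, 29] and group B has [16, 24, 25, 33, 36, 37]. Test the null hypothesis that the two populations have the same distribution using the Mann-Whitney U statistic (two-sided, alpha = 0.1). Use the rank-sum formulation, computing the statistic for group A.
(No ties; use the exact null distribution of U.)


Step 1: Combine and sort all 11 observations; assign midranks.
sorted (value, group): (14,X), (16,Y), (17,X), (23,X), (24,Y), (25,Y), (28,X), (29,X), (33,Y), (36,Y), (37,Y)
ranks: 14->1, 16->2, 17->3, 23->4, 24->5, 25->6, 28->7, 29->8, 33->9, 36->10, 37->11
Step 2: Rank sum for X: R1 = 1 + 3 + 4 + 7 + 8 = 23.
Step 3: U_X = R1 - n1(n1+1)/2 = 23 - 5*6/2 = 23 - 15 = 8.
       U_Y = n1*n2 - U_X = 30 - 8 = 22.
Step 4: No ties, so the exact null distribution of U (based on enumerating the C(11,5) = 462 equally likely rank assignments) gives the two-sided p-value.
Step 5: p-value = 0.246753; compare to alpha = 0.1. fail to reject H0.

U_X = 8, p = 0.246753, fail to reject H0 at alpha = 0.1.


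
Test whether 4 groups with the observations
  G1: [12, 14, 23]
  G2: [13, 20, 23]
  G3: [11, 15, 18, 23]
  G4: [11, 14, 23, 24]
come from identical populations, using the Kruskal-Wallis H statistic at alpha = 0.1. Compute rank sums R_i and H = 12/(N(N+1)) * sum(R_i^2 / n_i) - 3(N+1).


Step 1: Combine all N = 14 observations and assign midranks.
sorted (value, group, rank): (11,G3,1.5), (11,G4,1.5), (12,G1,3), (13,G2,4), (14,G1,5.5), (14,G4,5.5), (15,G3,7), (18,G3,8), (20,G2,9), (23,G1,11.5), (23,G2,11.5), (23,G3,11.5), (23,G4,11.5), (24,G4,14)
Step 2: Sum ranks within each group.
R_1 = 20 (n_1 = 3)
R_2 = 24.5 (n_2 = 3)
R_3 = 28 (n_3 = 4)
R_4 = 32.5 (n_4 = 4)
Step 3: H = 12/(N(N+1)) * sum(R_i^2/n_i) - 3(N+1)
     = 12/(14*15) * (20^2/3 + 24.5^2/3 + 28^2/4 + 32.5^2/4) - 3*15
     = 0.057143 * 793.479 - 45
     = 0.341667.
Step 4: Ties present; correction factor C = 1 - 72/(14^3 - 14) = 0.973626. Corrected H = 0.341667 / 0.973626 = 0.350922.
Step 5: Under H0, H ~ chi^2(3); p-value = 0.950183.
Step 6: alpha = 0.1. fail to reject H0.

H = 0.3509, df = 3, p = 0.950183, fail to reject H0.


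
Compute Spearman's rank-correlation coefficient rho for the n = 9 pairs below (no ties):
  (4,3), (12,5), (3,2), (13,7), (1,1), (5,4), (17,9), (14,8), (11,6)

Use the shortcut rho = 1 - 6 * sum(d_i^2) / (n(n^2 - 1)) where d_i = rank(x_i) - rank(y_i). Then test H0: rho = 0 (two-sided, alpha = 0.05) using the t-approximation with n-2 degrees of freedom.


Step 1: Rank x and y separately (midranks; no ties here).
rank(x): 4->3, 12->6, 3->2, 13->7, 1->1, 5->4, 17->9, 14->8, 11->5
rank(y): 3->3, 5->5, 2->2, 7->7, 1->1, 4->4, 9->9, 8->8, 6->6
Step 2: d_i = R_x(i) - R_y(i); compute d_i^2.
  (3-3)^2=0, (6-5)^2=1, (2-2)^2=0, (7-7)^2=0, (1-1)^2=0, (4-4)^2=0, (9-9)^2=0, (8-8)^2=0, (5-6)^2=1
sum(d^2) = 2.
Step 3: rho = 1 - 6*2 / (9*(9^2 - 1)) = 1 - 12/720 = 0.983333.
Step 4: Under H0, t = rho * sqrt((n-2)/(1-rho^2)) = 14.3096 ~ t(7).
Step 5: Two-sided p-value from the t-distribution with 7 df = 0.000002.
Step 6: alpha = 0.05. reject H0.

rho = 0.9833, p = 0.000002, reject H0 at alpha = 0.05.


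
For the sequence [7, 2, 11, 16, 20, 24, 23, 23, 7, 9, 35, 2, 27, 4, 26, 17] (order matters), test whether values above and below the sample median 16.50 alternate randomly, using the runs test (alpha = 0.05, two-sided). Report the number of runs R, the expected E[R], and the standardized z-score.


Step 1: Compute median = 16.50; label A = above, B = below.
Labels in order: BBBBAAAABBABABAA  (n_A = 8, n_B = 8)
Step 2: Count runs R = 8.
Step 3: Under H0 (random ordering), E[R] = 2*n_A*n_B/(n_A+n_B) + 1 = 2*8*8/16 + 1 = 9.0000.
        Var[R] = 2*n_A*n_B*(2*n_A*n_B - n_A - n_B) / ((n_A+n_B)^2 * (n_A+n_B-1)) = 14336/3840 = 3.7333.
        SD[R] = 1.9322.
Step 4: Continuity-corrected z = (R + 0.5 - E[R]) / SD[R] = (8 + 0.5 - 9.0000) / 1.9322 = -0.2588.
Step 5: Two-sided p-value via normal approximation = 2*(1 - Phi(|z|)) = 0.795809.
Step 6: alpha = 0.05. fail to reject H0.

R = 8, z = -0.2588, p = 0.795809, fail to reject H0.
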